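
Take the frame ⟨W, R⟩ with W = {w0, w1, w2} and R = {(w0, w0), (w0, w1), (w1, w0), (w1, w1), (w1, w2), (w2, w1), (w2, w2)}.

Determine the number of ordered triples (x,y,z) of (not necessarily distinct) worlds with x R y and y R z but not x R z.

Enumerating: (w0,w1,w2), (w2,w1,w0).

2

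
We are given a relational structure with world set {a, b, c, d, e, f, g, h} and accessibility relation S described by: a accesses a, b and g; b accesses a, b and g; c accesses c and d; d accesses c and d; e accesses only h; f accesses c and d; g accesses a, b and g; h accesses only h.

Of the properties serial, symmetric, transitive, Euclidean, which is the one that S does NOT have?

symmetric

Serial: yes — every world has a successor (e.g. a S a).
Symmetric: no — e S h but not h S e.
Transitive: yes — every two-step S-path is closed by a direct edge.
Euclidean: yes — any two successors of a common world are S-related.
Only symmetric fails.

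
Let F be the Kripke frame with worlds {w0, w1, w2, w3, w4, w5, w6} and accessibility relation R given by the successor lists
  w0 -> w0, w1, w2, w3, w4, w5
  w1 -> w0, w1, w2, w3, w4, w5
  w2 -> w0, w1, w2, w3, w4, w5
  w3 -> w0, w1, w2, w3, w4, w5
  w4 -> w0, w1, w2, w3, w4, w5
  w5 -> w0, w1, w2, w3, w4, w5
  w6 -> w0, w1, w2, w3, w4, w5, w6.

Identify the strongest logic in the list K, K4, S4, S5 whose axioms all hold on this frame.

Transitive (axiom 4): yes — every two-step R-path is closed by a direct edge.
Reflexive (axiom T): yes — every world is R-related to itself.
Euclidean (axiom 5): no — w6 R w0 and w6 R w6, but not w0 R w6.
So F validates K, K4, S4; S5 would additionally require R to be Euclidean. The strongest is S4.

S4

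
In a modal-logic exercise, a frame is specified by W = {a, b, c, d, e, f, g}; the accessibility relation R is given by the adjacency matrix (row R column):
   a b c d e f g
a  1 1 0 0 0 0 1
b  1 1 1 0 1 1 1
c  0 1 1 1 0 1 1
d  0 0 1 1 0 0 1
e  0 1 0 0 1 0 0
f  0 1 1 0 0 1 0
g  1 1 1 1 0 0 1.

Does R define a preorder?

No

Reflexive: yes — every world is R-related to itself.
Transitive: no — a R b and b R c, but not a R c.
So R is not a preorder.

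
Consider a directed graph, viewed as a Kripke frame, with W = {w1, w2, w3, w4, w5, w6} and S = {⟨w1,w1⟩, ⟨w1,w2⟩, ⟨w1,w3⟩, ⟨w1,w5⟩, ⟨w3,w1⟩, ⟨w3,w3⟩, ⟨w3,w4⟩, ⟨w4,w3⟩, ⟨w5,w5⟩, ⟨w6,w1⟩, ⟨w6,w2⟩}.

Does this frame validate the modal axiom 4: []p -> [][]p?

By correspondence theory, 4 is valid on a frame iff S is transitive.
Transitive: no — w1 S w3 and w3 S w4, but not w1 S w4.

No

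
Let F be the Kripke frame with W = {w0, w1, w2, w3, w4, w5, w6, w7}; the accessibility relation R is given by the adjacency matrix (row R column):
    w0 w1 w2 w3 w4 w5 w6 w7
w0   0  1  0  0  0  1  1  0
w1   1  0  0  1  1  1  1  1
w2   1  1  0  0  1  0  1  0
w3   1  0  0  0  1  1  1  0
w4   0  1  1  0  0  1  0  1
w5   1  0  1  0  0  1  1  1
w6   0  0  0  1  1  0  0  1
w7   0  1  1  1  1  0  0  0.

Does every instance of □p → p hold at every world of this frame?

No

The schema T characterises exactly the reflexive frames.
Reflexive: no — w0 is not related to itself.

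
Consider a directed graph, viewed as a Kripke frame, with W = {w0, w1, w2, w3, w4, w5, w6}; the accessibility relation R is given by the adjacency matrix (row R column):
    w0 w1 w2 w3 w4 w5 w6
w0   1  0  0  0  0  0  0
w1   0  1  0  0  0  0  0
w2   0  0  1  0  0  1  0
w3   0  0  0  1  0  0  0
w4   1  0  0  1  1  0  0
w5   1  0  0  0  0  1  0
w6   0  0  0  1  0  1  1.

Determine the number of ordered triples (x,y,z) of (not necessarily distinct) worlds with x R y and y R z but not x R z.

2

Enumerating: (w2,w5,w0), (w6,w5,w0).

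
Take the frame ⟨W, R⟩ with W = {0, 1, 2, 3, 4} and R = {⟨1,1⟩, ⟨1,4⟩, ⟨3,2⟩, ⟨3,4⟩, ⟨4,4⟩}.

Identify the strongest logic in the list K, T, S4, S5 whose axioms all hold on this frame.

Reflexive (axiom T): no — 0 is not related to itself.
Transitive (axiom 4): yes — every two-step R-path is closed by a direct edge.
Euclidean (axiom 5): no — 3 R 2 and 3 R 4, but not 2 R 4.
So F validates K; T would additionally require R to be reflexive. The strongest is K.

K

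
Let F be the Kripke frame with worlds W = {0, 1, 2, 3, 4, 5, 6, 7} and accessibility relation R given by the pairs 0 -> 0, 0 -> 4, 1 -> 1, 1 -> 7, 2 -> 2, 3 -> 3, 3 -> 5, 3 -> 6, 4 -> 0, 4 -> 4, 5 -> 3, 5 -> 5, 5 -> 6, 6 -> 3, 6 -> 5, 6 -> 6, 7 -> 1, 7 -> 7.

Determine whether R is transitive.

Transitive: yes — every two-step R-path is closed by a direct edge.

Yes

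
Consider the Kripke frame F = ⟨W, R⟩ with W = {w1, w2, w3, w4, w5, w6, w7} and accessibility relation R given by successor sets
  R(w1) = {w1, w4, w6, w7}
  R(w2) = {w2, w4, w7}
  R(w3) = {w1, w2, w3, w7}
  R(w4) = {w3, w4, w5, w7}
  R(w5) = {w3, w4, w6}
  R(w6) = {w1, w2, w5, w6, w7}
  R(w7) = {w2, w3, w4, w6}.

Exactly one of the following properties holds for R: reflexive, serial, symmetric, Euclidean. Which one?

Reflexive: no — w5 is not related to itself.
Serial: yes — every world has a successor (e.g. w1 R w1).
Symmetric: no — w1 R w4 but not w4 R w1.
Euclidean: no — w1 R w4 and w1 R w6, but not w4 R w6.
Only serial holds.

serial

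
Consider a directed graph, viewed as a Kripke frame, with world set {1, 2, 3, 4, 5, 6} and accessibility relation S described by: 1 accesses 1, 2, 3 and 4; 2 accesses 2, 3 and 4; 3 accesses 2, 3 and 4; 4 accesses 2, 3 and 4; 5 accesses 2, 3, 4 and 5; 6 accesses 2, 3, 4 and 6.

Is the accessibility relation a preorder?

Yes

Reflexive: yes — every world is S-related to itself.
Transitive: yes — every two-step S-path is closed by a direct edge.
So S is a preorder.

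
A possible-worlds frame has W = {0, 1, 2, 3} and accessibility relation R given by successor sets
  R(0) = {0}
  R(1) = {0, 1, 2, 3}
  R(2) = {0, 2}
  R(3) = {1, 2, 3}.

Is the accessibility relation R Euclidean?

No

Euclidean: no — 1 R 0 and 1 R 2, but not 0 R 2.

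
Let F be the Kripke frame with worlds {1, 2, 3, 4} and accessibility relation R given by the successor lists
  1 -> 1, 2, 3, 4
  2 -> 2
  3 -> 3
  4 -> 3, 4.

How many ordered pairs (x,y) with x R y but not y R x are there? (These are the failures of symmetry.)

4

Enumerating: (1,2), (1,3), (1,4), (4,3).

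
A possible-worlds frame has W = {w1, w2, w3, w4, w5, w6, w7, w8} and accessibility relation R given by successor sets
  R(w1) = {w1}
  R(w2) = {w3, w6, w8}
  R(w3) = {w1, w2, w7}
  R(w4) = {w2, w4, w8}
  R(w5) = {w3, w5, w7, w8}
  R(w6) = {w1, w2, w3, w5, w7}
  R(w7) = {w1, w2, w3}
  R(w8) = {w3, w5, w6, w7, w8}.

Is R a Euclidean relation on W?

Euclidean: no — w2 R w3 and w2 R w6, but not w3 R w6.

No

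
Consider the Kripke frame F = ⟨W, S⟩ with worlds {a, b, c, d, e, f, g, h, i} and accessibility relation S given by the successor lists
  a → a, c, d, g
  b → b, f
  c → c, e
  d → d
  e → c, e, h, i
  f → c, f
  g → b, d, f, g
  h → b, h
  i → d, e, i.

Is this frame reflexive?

Reflexive: yes — every world is S-related to itself.

Yes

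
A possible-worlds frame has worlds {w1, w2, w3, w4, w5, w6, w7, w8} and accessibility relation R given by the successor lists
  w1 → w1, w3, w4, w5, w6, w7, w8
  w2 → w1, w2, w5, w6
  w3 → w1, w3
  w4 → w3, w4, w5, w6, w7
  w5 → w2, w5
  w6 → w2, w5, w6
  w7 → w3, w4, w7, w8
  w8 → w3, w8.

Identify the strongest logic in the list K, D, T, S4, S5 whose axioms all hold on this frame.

T

Serial (axiom D): yes — every world has a successor (e.g. w1 R w1).
Reflexive (axiom T): yes — every world is R-related to itself.
Transitive (axiom 4): no — w1 R w5 and w5 R w2, but not w1 R w2.
Euclidean (axiom 5): no — w1 R w3 and w1 R w4, but not w3 R w4.
So F validates K, D, T; S4 would additionally require R to be transitive. The strongest is T.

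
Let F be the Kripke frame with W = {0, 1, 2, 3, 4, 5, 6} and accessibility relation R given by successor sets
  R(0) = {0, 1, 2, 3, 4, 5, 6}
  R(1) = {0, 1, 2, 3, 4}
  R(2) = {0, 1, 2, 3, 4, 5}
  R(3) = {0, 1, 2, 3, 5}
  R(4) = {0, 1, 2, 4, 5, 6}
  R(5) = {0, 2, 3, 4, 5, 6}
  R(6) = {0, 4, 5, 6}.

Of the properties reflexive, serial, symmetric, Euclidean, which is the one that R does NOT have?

Reflexive: yes — every world is R-related to itself.
Serial: yes — every world has a successor (e.g. 0 R 0).
Symmetric: yes — every pair in R has its reverse in R.
Euclidean: no — 0 R 1 and 0 R 5, but not 1 R 5.
Only Euclidean fails.

Euclidean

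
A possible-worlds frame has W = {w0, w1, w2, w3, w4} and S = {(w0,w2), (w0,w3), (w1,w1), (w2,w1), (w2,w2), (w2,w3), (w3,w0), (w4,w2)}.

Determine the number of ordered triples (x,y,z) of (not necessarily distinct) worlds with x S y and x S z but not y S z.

8

Enumerating: (w0,w3,w2), (w0,w3,w3), (w2,w1,w2), (w2,w1,w3), (w2,w3,w1), (w2,w3,w2), (w2,w3,w3), (w3,w0,w0).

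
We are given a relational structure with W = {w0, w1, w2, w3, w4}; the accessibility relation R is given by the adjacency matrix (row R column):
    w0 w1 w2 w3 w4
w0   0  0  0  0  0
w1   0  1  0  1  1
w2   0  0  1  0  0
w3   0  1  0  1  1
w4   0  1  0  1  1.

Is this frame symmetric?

Yes

Symmetric: yes — every pair in R has its reverse in R.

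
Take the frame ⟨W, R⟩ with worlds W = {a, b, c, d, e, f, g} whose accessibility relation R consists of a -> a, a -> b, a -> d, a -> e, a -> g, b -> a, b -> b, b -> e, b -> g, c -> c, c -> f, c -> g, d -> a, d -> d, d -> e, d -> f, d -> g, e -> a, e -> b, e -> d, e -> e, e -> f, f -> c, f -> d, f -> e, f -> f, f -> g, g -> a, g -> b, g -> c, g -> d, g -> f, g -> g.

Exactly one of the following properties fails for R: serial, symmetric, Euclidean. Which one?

Serial: yes — every world has a successor (e.g. a R a).
Symmetric: yes — every pair in R has its reverse in R.
Euclidean: no — a R b and a R d, but not b R d.
Only Euclidean fails.

Euclidean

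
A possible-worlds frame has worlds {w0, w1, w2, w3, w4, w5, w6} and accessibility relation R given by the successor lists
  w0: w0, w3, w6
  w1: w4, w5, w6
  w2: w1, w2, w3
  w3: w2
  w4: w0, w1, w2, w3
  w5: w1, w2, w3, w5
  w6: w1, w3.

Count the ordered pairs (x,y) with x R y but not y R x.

Enumerating: (w0,w3), (w0,w6), (w2,w1), (w4,w0), (w4,w2), (w4,w3), (w5,w2), (w5,w3), (w6,w3).

9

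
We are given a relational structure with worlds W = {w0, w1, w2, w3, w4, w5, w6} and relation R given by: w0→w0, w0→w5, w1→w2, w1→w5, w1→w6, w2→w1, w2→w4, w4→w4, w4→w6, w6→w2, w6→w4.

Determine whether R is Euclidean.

No

Euclidean: no — w1 R w2 and w1 R w5, but not w2 R w5.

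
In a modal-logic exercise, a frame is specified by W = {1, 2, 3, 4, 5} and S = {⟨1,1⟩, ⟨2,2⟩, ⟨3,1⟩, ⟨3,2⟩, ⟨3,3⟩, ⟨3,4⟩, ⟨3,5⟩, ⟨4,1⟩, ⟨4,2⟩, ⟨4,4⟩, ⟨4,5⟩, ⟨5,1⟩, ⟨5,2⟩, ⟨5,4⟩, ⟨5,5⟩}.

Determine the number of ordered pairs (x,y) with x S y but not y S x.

Enumerating: (3,1), (3,2), (3,4), (3,5), (4,1), (4,2), (5,1), (5,2).

8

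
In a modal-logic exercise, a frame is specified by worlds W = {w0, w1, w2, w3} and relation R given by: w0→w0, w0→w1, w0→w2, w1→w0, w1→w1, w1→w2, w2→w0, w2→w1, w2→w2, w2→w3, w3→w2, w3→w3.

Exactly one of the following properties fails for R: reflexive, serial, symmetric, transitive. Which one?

Reflexive: yes — every world is R-related to itself.
Serial: yes — every world has a successor (e.g. w0 R w0).
Symmetric: yes — every pair in R has its reverse in R.
Transitive: no — w0 R w2 and w2 R w3, but not w0 R w3.
Only transitive fails.

transitive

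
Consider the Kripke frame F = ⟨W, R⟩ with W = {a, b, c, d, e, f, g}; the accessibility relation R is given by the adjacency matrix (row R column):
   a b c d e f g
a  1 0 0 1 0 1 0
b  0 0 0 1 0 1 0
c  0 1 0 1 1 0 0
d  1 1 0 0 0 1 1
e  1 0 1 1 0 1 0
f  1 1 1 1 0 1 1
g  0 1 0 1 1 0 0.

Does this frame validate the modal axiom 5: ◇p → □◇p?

No

Axiom 5 corresponds to the accessibility relation being Euclidean.
Euclidean: no — c R b and c R e, but not b R e.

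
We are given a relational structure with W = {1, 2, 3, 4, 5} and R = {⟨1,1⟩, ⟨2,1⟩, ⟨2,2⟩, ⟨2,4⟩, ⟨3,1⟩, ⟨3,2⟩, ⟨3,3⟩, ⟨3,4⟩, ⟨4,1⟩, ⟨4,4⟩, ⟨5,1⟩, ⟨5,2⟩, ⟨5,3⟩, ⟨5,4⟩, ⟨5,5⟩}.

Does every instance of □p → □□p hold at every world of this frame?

By correspondence theory, 4 is valid on a frame iff R is transitive.
Transitive: yes — every two-step R-path is closed by a direct edge.

Yes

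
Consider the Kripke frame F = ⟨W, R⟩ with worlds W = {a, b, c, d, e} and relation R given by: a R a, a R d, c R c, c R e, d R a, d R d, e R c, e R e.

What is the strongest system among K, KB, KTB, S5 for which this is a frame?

KB

Symmetric (axiom B): yes — every pair in R has its reverse in R.
Reflexive (axiom T): no — b is not related to itself.
Euclidean (axiom 5): yes — any two successors of a common world are R-related.
So F validates K, KB; KTB would additionally require R to be reflexive. The strongest is KB.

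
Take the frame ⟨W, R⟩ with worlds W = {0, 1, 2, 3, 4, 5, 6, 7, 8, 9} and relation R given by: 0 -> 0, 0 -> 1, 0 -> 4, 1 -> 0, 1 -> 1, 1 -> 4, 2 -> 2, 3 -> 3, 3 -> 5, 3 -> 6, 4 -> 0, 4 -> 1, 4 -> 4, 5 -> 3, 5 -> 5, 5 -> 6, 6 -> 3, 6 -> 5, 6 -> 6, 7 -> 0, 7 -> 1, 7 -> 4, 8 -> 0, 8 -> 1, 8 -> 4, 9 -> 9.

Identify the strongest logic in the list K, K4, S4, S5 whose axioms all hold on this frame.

Transitive (axiom 4): yes — every two-step R-path is closed by a direct edge.
Reflexive (axiom T): no — 7 is not related to itself.
Euclidean (axiom 5): yes — any two successors of a common world are R-related.
So F validates K, K4; S4 would additionally require R to be reflexive. The strongest is K4.

K4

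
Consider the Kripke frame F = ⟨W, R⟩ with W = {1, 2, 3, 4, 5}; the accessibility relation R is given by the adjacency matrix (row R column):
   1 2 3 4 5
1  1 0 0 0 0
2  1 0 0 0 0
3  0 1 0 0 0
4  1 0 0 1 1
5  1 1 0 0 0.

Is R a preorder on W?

Reflexive: no — 2 is not related to itself.
Transitive: no — 3 R 2 and 2 R 1, but not 3 R 1.
So R is not a preorder.

No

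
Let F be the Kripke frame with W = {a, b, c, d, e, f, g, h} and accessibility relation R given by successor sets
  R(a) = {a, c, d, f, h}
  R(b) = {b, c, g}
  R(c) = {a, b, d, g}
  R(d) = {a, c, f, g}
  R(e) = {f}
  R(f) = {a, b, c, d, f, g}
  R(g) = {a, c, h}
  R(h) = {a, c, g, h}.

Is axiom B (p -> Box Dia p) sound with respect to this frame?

Axiom B corresponds to the accessibility relation being symmetric.
Symmetric: no — b R g but not g R b.

No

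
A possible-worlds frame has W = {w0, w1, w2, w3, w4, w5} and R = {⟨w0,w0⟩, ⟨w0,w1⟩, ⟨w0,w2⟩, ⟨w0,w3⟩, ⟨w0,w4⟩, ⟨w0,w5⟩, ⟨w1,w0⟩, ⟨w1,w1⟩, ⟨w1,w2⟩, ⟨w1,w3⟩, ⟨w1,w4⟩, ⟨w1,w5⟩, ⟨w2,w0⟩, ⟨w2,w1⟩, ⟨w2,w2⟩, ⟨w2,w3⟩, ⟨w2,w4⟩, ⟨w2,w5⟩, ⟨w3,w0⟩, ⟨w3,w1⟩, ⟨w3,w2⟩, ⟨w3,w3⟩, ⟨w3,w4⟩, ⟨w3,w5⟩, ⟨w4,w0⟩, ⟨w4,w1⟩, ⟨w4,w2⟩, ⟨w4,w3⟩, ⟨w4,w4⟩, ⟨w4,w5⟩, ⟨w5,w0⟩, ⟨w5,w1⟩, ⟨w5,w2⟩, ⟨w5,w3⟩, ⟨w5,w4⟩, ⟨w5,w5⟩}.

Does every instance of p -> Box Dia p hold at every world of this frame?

Yes

The schema B characterises exactly the symmetric frames.
Symmetric: yes — every pair in R has its reverse in R.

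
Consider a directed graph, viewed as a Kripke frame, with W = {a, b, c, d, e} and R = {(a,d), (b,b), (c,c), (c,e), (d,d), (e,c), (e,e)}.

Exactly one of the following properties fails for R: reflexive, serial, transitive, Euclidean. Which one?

Reflexive: no — a is not related to itself.
Serial: yes — every world has a successor (e.g. a R d).
Transitive: yes — every two-step R-path is closed by a direct edge.
Euclidean: yes — any two successors of a common world are R-related.
Only reflexive fails.

reflexive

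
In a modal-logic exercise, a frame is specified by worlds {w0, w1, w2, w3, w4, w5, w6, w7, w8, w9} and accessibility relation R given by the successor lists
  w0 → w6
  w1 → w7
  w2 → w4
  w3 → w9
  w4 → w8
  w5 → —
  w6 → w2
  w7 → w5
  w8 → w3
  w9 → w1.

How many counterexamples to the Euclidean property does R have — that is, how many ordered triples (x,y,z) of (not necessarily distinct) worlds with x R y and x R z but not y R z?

Enumerating: (w0,w6,w6), (w1,w7,w7), (w2,w4,w4), (w3,w9,w9), (w4,w8,w8), (w6,w2,w2), (w7,w5,w5), (w8,w3,w3), (w9,w1,w1).

9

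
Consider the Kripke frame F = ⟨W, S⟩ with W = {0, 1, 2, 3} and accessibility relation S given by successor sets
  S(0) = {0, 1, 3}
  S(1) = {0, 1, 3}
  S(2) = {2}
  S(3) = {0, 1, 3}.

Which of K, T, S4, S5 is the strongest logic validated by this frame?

S5

Reflexive (axiom T): yes — every world is S-related to itself.
Transitive (axiom 4): yes — every two-step S-path is closed by a direct edge.
Euclidean (axiom 5): yes — any two successors of a common world are S-related.
So F validates K, T, S4, S5. The strongest is S5.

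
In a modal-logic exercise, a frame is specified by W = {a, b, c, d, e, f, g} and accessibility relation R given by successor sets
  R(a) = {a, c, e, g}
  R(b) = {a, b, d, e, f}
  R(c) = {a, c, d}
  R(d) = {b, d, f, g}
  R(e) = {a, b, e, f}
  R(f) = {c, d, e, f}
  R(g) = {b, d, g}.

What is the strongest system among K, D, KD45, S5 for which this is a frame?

D

Serial (axiom D): yes — every world has a successor (e.g. a R a).
Euclidean (axiom 5): no — a R c and a R e, but not c R e.
Transitive (axiom 4): no — a R c and c R d, but not a R d.
Reflexive (axiom T): yes — every world is R-related to itself.
So F validates K, D; KD45 would additionally require R to be Euclidean and transitive. The strongest is D.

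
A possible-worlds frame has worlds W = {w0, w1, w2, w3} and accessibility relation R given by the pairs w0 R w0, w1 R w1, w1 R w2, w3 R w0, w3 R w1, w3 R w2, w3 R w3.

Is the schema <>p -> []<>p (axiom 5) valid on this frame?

By correspondence theory, 5 is valid on a frame iff R is Euclidean.
Euclidean: no — w3 R w0 and w3 R w1, but not w0 R w1.

No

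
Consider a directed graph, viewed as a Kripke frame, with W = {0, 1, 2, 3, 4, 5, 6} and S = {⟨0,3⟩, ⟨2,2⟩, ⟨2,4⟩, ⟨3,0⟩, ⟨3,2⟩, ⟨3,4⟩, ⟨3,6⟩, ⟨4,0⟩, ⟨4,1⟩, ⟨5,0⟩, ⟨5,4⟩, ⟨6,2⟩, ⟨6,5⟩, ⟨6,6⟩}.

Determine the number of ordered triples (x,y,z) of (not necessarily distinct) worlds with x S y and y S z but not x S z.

Enumerating: (0,3,0), (0,3,2), (0,3,4), (0,3,6), (2,4,0), (2,4,1), (3,0,3), (3,4,1), (3,6,5), (4,0,3), (5,0,3), (5,4,1), (6,2,4), (6,5,0), (6,5,4).

15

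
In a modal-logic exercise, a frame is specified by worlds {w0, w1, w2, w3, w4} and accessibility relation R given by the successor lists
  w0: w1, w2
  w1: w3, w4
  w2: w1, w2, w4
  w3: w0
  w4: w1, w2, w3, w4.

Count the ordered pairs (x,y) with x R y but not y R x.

Enumerating: (w0,w1), (w0,w2), (w1,w3), (w2,w1), (w3,w0), (w4,w3).

6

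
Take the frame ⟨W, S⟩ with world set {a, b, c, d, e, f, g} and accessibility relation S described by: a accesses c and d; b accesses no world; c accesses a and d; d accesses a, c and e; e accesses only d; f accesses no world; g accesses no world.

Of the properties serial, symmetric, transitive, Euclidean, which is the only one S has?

Serial: no — b has no S-successor.
Symmetric: yes — every pair in S has its reverse in S.
Transitive: no — a S d and d S e, but not a S e.
Euclidean: no — d S a and d S e, but not a S e.
Only symmetric holds.

symmetric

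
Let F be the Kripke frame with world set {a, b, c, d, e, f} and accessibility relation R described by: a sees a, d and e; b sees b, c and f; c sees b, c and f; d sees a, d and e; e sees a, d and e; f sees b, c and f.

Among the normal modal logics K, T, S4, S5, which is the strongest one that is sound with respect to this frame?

S5

Reflexive (axiom T): yes — every world is R-related to itself.
Transitive (axiom 4): yes — every two-step R-path is closed by a direct edge.
Euclidean (axiom 5): yes — any two successors of a common world are R-related.
So F validates K, T, S4, S5. The strongest is S5.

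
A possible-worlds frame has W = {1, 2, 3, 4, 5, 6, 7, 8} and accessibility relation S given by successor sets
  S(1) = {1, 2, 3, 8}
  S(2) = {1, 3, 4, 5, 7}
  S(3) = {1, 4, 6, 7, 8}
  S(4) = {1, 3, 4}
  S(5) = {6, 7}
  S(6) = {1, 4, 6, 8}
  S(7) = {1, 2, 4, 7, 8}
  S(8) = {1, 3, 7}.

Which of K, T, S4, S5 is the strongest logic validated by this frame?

K

Reflexive (axiom T): no — 2 is not related to itself.
Transitive (axiom 4): no — 1 S 2 and 2 S 4, but not 1 S 4.
Euclidean (axiom 5): no — 1 S 2 and 1 S 8, but not 2 S 8.
So F validates K; T would additionally require S to be reflexive. The strongest is K.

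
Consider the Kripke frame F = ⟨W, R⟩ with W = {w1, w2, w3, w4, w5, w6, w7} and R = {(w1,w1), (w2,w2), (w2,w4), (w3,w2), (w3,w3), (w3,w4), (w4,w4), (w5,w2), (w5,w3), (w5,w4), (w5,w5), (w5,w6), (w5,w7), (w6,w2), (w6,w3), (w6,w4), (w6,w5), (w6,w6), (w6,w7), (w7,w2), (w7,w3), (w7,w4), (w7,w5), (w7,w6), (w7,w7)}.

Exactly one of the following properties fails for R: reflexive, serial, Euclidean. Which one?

Reflexive: yes — every world is R-related to itself.
Serial: yes — every world has a successor (e.g. w1 R w1).
Euclidean: no — w3 R w4 and w3 R w2, but not w4 R w2.
Only Euclidean fails.

Euclidean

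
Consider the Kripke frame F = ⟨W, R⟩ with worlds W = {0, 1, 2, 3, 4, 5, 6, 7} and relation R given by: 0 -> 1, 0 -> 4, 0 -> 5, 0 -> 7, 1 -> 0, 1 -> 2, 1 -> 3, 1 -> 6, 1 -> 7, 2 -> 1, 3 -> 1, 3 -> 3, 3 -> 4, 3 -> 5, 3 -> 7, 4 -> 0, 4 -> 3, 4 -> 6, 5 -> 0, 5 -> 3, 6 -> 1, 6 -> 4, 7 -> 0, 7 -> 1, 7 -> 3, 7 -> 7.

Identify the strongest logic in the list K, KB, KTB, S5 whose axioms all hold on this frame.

Symmetric (axiom B): yes — every pair in R has its reverse in R.
Reflexive (axiom T): no — 0 is not related to itself.
Euclidean (axiom 5): no — 0 R 1 and 0 R 4, but not 1 R 4.
So F validates K, KB; KTB would additionally require R to be reflexive. The strongest is KB.

KB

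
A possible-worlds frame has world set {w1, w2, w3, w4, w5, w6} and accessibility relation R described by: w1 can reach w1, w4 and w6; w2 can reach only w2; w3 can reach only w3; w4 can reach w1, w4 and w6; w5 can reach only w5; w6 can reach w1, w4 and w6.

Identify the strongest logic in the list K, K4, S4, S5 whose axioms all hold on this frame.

Transitive (axiom 4): yes — every two-step R-path is closed by a direct edge.
Reflexive (axiom T): yes — every world is R-related to itself.
Euclidean (axiom 5): yes — any two successors of a common world are R-related.
So F validates K, K4, S4, S5. The strongest is S5.

S5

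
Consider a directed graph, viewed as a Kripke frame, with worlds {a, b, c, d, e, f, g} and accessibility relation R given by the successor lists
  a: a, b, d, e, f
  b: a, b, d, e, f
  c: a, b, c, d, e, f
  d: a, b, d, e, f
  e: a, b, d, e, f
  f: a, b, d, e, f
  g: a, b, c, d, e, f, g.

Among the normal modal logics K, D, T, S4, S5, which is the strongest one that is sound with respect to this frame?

S4

Serial (axiom D): yes — every world has a successor (e.g. a R a).
Reflexive (axiom T): yes — every world is R-related to itself.
Transitive (axiom 4): yes — every two-step R-path is closed by a direct edge.
Euclidean (axiom 5): no — g R a and g R c, but not a R c.
So F validates K, D, T, S4; S5 would additionally require R to be Euclidean. The strongest is S4.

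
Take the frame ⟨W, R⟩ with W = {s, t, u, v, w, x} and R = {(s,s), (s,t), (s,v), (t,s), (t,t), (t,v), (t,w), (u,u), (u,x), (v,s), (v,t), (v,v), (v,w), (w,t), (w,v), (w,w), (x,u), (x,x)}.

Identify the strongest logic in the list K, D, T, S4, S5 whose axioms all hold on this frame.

Serial (axiom D): yes — every world has a successor (e.g. s R s).
Reflexive (axiom T): yes — every world is R-related to itself.
Transitive (axiom 4): no — s R t and t R w, but not s R w.
Euclidean (axiom 5): no — t R s and t R w, but not s R w.
So F validates K, D, T; S4 would additionally require R to be transitive. The strongest is T.

T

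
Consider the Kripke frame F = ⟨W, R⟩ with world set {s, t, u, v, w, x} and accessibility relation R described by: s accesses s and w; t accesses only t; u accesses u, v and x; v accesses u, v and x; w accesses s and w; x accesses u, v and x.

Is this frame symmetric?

Symmetric: yes — every pair in R has its reverse in R.

Yes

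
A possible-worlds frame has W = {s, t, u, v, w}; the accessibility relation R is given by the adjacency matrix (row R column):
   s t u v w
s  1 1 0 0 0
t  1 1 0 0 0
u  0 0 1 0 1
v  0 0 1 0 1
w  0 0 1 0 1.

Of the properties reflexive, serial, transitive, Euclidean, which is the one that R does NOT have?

Reflexive: no — v is not related to itself.
Serial: yes — every world has a successor (e.g. s R s).
Transitive: yes — every two-step R-path is closed by a direct edge.
Euclidean: yes — any two successors of a common world are R-related.
Only reflexive fails.

reflexive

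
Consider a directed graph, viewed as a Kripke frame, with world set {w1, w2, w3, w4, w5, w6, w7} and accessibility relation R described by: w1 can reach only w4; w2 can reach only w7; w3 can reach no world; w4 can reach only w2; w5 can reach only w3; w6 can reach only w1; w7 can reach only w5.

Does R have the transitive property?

Transitive: no — w1 R w4 and w4 R w2, but not w1 R w2.

No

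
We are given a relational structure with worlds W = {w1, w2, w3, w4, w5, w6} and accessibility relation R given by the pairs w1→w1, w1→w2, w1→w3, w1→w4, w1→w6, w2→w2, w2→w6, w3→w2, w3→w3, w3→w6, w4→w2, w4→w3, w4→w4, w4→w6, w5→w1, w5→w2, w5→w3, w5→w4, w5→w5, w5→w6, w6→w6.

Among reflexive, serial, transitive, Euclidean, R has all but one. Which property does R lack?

Euclidean

Reflexive: yes — every world is R-related to itself.
Serial: yes — every world has a successor (e.g. w1 R w1).
Transitive: yes — every two-step R-path is closed by a direct edge.
Euclidean: no — w1 R w2 and w1 R w3, but not w2 R w3.
Only Euclidean fails.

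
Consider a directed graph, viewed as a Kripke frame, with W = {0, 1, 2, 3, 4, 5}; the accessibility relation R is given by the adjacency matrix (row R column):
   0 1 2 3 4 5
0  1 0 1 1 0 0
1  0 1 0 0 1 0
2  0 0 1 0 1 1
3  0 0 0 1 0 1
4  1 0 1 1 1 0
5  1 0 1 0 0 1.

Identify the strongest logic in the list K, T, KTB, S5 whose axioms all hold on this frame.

T

Reflexive (axiom T): yes — every world is R-related to itself.
Symmetric (axiom B): no — 0 R 2 but not 2 R 0.
Euclidean (axiom 5): no — 0 R 2 and 0 R 3, but not 2 R 3.
So F validates K, T; KTB would additionally require R to be symmetric. The strongest is T.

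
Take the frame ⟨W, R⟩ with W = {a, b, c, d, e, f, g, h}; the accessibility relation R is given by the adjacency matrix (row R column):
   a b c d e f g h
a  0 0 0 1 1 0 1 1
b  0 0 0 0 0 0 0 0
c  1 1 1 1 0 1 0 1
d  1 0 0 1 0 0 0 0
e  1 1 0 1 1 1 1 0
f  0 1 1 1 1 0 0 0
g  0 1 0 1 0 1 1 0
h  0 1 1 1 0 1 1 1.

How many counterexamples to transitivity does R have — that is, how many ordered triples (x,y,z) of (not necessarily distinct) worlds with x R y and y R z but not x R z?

31

Enumerating: (a,d,a), (a,e,a), (a,e,b), (a,e,f), (a,g,b), (a,g,f), (a,h,b), (a,h,c), (a,h,f), (c,a,e), (c,a,g), (c,f,e), … and 19 more.
Total: 31.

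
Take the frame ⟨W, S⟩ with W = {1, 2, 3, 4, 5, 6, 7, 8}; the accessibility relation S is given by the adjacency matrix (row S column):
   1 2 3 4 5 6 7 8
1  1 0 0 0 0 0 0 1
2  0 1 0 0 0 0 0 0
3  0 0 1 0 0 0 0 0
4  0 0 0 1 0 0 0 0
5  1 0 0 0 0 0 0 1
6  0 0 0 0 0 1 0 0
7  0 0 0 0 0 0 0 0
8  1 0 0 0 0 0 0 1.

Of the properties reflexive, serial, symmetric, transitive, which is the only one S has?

Reflexive: no — 5 is not related to itself.
Serial: no — 7 has no S-successor.
Symmetric: no — 5 S 1 but not 1 S 5.
Transitive: yes — every two-step S-path is closed by a direct edge.
Only transitive holds.

transitive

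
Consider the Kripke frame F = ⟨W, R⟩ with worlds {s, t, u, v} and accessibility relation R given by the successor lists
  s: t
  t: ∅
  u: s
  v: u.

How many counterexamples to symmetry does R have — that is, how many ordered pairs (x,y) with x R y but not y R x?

Enumerating: (s,t), (u,s), (v,u).

3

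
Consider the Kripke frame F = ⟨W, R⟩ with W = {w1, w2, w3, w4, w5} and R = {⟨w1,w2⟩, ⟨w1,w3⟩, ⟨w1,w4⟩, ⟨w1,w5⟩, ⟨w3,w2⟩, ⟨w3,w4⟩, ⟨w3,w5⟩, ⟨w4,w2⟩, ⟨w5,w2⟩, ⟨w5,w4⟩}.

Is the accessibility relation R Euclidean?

No

Euclidean: no — w1 R w2 and w1 R w3, but not w2 R w3.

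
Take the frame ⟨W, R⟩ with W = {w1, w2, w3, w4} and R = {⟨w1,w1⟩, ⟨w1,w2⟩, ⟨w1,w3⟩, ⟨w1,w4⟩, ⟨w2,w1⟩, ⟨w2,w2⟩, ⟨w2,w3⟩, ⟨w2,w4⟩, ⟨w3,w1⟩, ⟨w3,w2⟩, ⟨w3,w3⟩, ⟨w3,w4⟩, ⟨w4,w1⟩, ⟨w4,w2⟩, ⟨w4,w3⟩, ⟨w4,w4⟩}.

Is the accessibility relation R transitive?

Transitive: yes — every two-step R-path is closed by a direct edge.

Yes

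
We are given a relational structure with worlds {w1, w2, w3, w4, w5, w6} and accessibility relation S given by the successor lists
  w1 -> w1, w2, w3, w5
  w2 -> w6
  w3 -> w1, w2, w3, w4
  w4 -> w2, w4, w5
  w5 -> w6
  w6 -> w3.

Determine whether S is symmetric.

Symmetric: no — w1 S w2 but not w2 S w1.

No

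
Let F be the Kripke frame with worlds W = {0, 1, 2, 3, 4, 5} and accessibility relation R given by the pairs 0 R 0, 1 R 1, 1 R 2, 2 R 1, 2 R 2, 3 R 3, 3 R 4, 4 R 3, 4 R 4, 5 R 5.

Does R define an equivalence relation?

Yes

Reflexive: yes — every world is R-related to itself.
Symmetric: yes — every pair in R has its reverse in R.
Transitive: yes — every two-step R-path is closed by a direct edge.
So R is an equivalence relation.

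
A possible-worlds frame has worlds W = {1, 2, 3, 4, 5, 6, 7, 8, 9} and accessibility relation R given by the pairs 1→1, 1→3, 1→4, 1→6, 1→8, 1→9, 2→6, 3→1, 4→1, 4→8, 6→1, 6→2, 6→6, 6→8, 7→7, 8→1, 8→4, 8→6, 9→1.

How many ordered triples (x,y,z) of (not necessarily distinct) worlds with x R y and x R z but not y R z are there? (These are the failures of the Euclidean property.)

Enumerating: (1,3,3), (1,3,4), (1,3,6), (1,3,8), (1,3,9), (1,4,3), (1,4,4), (1,4,6), (1,4,9), (1,6,3), (1,6,4), (1,6,9), … and 18 more.
Total: 30.

30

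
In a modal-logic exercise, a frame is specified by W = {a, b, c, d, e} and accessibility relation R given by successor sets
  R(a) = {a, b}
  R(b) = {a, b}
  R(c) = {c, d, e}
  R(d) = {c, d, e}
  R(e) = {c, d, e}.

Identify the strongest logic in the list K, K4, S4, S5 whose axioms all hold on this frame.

Transitive (axiom 4): yes — every two-step R-path is closed by a direct edge.
Reflexive (axiom T): yes — every world is R-related to itself.
Euclidean (axiom 5): yes — any two successors of a common world are R-related.
So F validates K, K4, S4, S5. The strongest is S5.

S5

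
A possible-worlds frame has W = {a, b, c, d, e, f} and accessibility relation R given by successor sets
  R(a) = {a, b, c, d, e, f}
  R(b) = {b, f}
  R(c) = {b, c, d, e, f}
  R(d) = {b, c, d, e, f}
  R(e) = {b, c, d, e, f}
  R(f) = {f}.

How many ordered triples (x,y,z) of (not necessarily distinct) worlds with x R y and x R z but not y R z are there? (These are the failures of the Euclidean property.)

34

Enumerating: (a,b,a), (a,b,c), (a,b,d), (a,b,e), (a,c,a), (a,d,a), (a,e,a), (a,f,a), (a,f,b), (a,f,c), (a,f,d), (a,f,e), … and 22 more.
Total: 34.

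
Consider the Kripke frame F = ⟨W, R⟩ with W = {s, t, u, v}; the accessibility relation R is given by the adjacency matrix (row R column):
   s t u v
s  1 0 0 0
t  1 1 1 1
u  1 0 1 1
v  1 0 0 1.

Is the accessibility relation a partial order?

Yes

Reflexive: yes — every world is R-related to itself.
Transitive: yes — every two-step R-path is closed by a direct edge.
Antisymmetric: yes — no distinct pair is related both ways.
So R is a partial order.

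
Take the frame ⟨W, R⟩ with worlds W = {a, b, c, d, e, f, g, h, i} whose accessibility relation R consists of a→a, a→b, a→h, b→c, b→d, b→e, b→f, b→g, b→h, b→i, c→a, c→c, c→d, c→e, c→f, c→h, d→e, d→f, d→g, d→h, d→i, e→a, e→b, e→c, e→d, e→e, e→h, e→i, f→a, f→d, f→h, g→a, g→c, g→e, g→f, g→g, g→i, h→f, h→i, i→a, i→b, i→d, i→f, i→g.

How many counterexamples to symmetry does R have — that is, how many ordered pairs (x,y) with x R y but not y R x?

24

Enumerating: (a,b), (a,h), (b,c), (b,d), (b,f), (b,g), (b,h), (c,a), (c,d), (c,f), (c,h), (d,g), … and 12 more.
Total: 24.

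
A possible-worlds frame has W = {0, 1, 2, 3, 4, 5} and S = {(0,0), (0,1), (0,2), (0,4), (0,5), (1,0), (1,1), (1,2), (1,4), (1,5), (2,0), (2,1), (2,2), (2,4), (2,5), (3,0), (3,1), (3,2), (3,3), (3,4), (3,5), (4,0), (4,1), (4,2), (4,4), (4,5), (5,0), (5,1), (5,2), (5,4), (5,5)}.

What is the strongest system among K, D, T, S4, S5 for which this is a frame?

S4

Serial (axiom D): yes — every world has a successor (e.g. 0 S 0).
Reflexive (axiom T): yes — every world is S-related to itself.
Transitive (axiom 4): yes — every two-step S-path is closed by a direct edge.
Euclidean (axiom 5): no — 3 S 0 and 3 S 3, but not 0 S 3.
So F validates K, D, T, S4; S5 would additionally require S to be Euclidean. The strongest is S4.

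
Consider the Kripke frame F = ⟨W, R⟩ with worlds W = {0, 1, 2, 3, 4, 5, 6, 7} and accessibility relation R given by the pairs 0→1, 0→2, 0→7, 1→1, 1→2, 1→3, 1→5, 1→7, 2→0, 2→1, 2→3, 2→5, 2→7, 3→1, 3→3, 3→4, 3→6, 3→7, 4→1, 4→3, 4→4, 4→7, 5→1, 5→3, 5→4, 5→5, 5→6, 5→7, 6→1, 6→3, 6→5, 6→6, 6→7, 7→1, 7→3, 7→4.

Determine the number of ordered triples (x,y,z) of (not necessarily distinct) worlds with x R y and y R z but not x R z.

Enumerating: (0,1,3), (0,1,5), (0,2,0), (0,2,3), (0,2,5), (0,7,3), (0,7,4), (1,2,0), (1,3,4), (1,3,6), (1,5,4), (1,5,6), … and 25 more.
Total: 37.

37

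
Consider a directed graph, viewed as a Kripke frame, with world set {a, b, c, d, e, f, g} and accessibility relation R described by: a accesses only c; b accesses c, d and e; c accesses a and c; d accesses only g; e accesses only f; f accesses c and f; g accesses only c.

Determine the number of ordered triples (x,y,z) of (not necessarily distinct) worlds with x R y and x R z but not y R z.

Enumerating: (b,c,d), (b,c,e), (b,d,c), (b,d,d), (b,d,e), (b,e,c), (b,e,d), (b,e,e), (c,a,a), (d,g,g), (f,c,f).

11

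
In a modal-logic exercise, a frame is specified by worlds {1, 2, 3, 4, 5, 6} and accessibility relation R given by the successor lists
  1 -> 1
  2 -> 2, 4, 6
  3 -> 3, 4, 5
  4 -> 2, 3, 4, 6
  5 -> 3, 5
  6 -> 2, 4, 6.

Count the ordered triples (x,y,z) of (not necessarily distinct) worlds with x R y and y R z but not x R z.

Enumerating: (2,4,3), (3,4,2), (3,4,6), (4,3,5), (5,3,4), (6,4,3).

6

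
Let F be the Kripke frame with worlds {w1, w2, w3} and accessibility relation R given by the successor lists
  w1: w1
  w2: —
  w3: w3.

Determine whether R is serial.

Serial: no — w2 has no R-successor.

No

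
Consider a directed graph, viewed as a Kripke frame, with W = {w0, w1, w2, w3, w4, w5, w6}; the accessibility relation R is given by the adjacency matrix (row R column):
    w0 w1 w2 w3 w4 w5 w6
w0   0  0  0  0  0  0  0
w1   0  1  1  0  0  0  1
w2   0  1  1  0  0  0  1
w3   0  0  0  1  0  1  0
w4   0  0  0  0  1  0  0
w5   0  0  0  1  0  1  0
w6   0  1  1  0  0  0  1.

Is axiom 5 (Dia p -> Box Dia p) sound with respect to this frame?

Axiom 5 corresponds to the accessibility relation being Euclidean.
Euclidean: yes — any two successors of a common world are R-related.

Yes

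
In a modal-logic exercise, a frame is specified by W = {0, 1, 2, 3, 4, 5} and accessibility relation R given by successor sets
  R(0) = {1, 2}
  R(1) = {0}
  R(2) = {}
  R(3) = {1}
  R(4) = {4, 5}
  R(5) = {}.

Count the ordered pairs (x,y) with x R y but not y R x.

Enumerating: (0,2), (3,1), (4,5).

3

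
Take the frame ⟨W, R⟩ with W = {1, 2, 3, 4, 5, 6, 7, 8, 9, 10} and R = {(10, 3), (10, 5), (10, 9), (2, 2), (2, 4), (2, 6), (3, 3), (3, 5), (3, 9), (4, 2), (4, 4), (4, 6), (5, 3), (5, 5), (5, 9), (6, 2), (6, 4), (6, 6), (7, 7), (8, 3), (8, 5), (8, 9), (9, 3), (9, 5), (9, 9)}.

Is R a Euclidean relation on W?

Euclidean: yes — any two successors of a common world are R-related.

Yes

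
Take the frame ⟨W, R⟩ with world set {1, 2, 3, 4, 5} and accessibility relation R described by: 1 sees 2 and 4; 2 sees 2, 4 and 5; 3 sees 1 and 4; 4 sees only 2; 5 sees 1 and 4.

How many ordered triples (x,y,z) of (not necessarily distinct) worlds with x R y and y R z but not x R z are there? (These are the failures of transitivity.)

8

Enumerating: (1,2,5), (2,5,1), (3,1,2), (3,4,2), (4,2,4), (4,2,5), (5,1,2), (5,4,2).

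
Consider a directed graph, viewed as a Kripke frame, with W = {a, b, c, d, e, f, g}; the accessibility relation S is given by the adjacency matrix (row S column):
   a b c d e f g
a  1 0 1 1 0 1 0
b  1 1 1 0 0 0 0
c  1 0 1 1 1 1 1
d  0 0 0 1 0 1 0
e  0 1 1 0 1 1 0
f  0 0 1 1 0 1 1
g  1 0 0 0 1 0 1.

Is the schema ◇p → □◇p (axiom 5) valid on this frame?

The schema 5 characterises exactly the Euclidean frames.
Euclidean: no — a S d and a S c, but not d S c.

No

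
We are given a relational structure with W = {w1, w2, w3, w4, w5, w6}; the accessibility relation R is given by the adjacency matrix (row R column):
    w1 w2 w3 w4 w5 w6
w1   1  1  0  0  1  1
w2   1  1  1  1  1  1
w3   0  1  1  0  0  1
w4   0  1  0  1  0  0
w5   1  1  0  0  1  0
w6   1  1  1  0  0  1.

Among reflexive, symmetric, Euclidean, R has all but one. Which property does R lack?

Euclidean

Reflexive: yes — every world is R-related to itself.
Symmetric: yes — every pair in R has its reverse in R.
Euclidean: no — w1 R w5 and w1 R w6, but not w5 R w6.
Only Euclidean fails.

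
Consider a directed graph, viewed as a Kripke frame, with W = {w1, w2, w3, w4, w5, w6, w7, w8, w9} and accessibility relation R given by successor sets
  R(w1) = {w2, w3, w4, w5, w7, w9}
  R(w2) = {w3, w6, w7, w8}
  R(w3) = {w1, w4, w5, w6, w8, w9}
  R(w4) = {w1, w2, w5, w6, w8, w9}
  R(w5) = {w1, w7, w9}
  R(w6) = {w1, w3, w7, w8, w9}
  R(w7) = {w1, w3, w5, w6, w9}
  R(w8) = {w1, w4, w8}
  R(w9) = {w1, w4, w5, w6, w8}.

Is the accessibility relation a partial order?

No

Reflexive: no — w1 is not related to itself.
Transitive: no — w1 R w2 and w2 R w6, but not w1 R w6.
Antisymmetric: no — w1 R w3 and w3 R w1 with w1 ≠ w3.
So R is not a partial order.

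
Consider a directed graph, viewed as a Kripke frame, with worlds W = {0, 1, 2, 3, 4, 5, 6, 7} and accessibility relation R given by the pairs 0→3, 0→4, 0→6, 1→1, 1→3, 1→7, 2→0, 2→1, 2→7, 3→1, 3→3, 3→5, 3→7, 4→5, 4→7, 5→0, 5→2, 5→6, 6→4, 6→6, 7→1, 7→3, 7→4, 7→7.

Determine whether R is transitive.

Transitive: no — 0 R 3 and 3 R 1, but not 0 R 1.

No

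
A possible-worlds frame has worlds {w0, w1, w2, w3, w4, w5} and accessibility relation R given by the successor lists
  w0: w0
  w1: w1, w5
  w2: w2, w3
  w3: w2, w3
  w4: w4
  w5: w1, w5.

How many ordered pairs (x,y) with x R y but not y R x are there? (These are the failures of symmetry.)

R is symmetric; there are no such tuples.

0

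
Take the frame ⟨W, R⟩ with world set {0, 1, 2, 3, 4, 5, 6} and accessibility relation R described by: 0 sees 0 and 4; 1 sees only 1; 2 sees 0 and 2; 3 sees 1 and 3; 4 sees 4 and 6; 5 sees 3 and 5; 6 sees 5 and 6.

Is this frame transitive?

No

Transitive: no — 0 R 4 and 4 R 6, but not 0 R 6.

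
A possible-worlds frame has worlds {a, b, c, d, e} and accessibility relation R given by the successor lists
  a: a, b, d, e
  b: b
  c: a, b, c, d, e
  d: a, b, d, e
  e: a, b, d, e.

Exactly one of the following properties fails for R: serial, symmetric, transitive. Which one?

Serial: yes — every world has a successor (e.g. a R a).
Symmetric: no — a R b but not b R a.
Transitive: yes — every two-step R-path is closed by a direct edge.
Only symmetric fails.

symmetric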